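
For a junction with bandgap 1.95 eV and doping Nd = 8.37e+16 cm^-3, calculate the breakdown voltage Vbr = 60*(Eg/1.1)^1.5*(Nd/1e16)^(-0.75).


Step 1: Eg/1.1 = 1.95/1.1 = 1.772727
Step 2: (Eg/1.1)^1.5 = 1.772727^1.5 = 2.360276
Step 3: (Nd/1e16)^(-0.75) = (8.37)^(-0.75) = 0.203215
Step 4: Vbr = 60 * 2.360276 * 0.203215 = 28.8 V

28.8


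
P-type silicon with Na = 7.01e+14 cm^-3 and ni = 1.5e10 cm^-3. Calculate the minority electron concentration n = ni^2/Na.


Step 1: Majority hole concentration p ≈ Na = 7.01e+14 cm^-3
Step 2: n = ni^2 / Na = (1.5e10)^2 / 7.01e+14
Step 3: n = 3.21e+05 cm^-3

3.21e+05


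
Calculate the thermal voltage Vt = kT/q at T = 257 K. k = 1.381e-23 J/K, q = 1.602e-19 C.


Step 1: kT = 1.381e-23 * 257 = 3.54917e-21 J
Step 2: Vt = kT/q = 3.54917e-21 / 1.602e-19
Step 3: Vt = 0.02215 V

0.02215


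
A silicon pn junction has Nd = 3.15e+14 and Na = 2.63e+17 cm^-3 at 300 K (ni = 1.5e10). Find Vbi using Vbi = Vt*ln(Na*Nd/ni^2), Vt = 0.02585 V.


Step 1: Compute Na*Nd/ni^2 = 2.63e+17 * 3.15e+14 / (1.5e10)^2 = 3.6820e+11
Step 2: ln(3.6820e+11) = 26.6319
Step 3: Vbi = 0.02585 * 26.6319 = 0.688 V

0.688


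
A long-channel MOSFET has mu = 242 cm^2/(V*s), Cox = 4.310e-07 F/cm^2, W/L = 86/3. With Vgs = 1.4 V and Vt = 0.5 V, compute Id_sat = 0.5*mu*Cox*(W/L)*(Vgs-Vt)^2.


Step 1: Overdrive voltage Vov = Vgs - Vt = 1.4 - 0.5 = 0.9 V
Step 2: W/L = 86/3 = 28.6667
Step 3: Id = 0.5 * 242 * 4.310e-07 * 28.6667 * 0.9^2
Step 4: Id = 1.21e-03 A

1.21e-03


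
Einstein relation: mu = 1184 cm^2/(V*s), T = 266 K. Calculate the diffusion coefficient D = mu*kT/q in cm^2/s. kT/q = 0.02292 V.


Step 1: D = mu * (kT/q)
Step 2: D = 1184 * 0.02292
Step 3: D = 27.14 cm^2/s

27.14


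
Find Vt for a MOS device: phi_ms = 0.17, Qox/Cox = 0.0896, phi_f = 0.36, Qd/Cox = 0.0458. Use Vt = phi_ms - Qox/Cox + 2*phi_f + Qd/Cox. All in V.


Step 1: Vt = phi_ms - Qox/Cox + 2*phi_f + Qd/Cox
Step 2: Vt = 0.17 - 0.0896 + 2*0.36 + 0.0458
Step 3: Vt = 0.17 - 0.0896 + 0.72 + 0.0458
Step 4: Vt = 0.8462 V

0.8462


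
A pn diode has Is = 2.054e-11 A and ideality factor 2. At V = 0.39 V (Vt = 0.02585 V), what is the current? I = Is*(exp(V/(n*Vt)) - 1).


Step 1: V/(n*Vt) = 0.39/(2*0.02585) = 7.5435
Step 2: exp(7.5435) = 1.8884e+03
Step 3: I = 2.054e-11 * (1.8884e+03 - 1) = 3.88e-08 A

3.88e-08


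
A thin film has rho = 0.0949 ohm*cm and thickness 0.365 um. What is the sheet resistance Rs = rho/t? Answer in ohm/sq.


Step 1: Convert thickness to cm: t = 0.365 um = 3.6500e-05 cm
Step 2: Rs = rho / t = 0.0949 / 3.6500e-05
Step 3: Rs = 2600.0 ohm/sq

2600.0


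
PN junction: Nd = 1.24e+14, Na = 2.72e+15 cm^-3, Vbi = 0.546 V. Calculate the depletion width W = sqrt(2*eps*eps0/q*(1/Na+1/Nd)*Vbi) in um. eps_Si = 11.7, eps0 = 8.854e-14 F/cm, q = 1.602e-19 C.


Step 1: 1/Na + 1/Nd = 1/2.72e+15 + 1/1.24e+14 = 8.43216e-15
Step 2: 2*eps*eps0/q = 2*11.7*8.854e-14/1.602e-19 = 1.293281e+07
Step 3: W^2 = 1.293281e+07 * 8.43216e-15 * 0.546 = 5.95421e-08
Step 4: W = sqrt(5.95421e-08) = 2.440e-04 cm = 2.44 um

2.44


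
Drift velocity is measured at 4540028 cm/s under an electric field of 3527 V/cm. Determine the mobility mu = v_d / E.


Step 1: mu = v_d / E
Step 2: mu = 4540028 / 3527
Step 3: mu = 1287.22 cm^2/(V*s)

1287.22


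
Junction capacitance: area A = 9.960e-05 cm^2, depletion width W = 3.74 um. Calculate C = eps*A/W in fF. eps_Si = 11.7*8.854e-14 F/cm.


Step 1: eps_Si = 11.7 * 8.854e-14 = 1.035918e-12 F/cm
Step 2: W in cm = 3.74 * 1e-4 = 3.74e-04 cm
Step 3: C = 1.035918e-12 * 9.960e-05 / 3.74e-04 = 2.758755e-13 F
Step 4: C = 275.88 fF

275.88


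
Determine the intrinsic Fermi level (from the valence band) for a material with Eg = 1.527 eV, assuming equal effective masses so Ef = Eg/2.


Step 1: For an intrinsic semiconductor, the Fermi level sits at midgap.
Step 2: Ef = Eg / 2 = 1.527 / 2 = 0.7635 eV

0.7635


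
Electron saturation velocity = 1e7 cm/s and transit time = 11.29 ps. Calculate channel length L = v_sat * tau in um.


Step 1: tau in seconds = 11.29 ps * 1e-12 = 1.1290e-11 s
Step 2: L = v_sat * tau = 1e7 * 1.1290e-11 = 1.1290e-04 cm
Step 3: L in um = 1.1290e-04 * 1e4 = 1.129 um

1.129


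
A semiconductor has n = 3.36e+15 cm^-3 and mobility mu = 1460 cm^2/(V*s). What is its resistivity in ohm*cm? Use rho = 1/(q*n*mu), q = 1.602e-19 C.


Step 1: sigma = q * n * mu = 1.602e-19 * 3.36e+15 * 1460 = 7.85877e-01 S/cm
Step 2: rho = 1 / sigma = 1 / 7.85877e-01 = 1.272 ohm*cm

1.272


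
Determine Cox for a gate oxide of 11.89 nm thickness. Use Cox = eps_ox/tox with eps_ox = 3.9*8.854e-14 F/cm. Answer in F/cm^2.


Step 1: eps_ox = 3.9 * 8.854e-14 = 3.45306e-13 F/cm
Step 2: tox in cm = 11.89 nm * 1e-7 = 1.1890e-06 cm
Step 3: Cox = 3.45306e-13 / 1.1890e-06 = 2.90e-07 F/cm^2

2.90e-07


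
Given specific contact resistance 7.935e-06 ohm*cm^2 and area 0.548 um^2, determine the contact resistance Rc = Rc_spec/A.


Step 1: Convert area to cm^2: 0.548 um^2 = 5.4800e-09 cm^2
Step 2: Rc = Rc_spec / A = 7.935e-06 / 5.4800e-09
Step 3: Rc = 1.45e+03 ohms

1.45e+03


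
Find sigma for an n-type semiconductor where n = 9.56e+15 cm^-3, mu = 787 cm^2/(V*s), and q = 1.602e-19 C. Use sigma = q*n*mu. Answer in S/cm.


Step 1: sigma = q * n * mu
Step 2: sigma = 1.602e-19 * 9.56e+15 * 787
Step 3: sigma = 1.205e+00 S/cm

1.205e+00


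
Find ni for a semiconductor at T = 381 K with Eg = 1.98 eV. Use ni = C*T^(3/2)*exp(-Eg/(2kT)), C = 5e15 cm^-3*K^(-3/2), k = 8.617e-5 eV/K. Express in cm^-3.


Step 1: Compute kT = 8.617e-5 * 381 = 0.03283077 eV
Step 2: Exponent = -Eg/(2kT) = -1.98/(2*0.03283077) = -30.15464
Step 3: T^(3/2) = 381^1.5 = 7436.82
Step 4: ni = 5e15 * 7436.82 * exp(-30.15464) = 2.98e+06 cm^-3

2.98e+06


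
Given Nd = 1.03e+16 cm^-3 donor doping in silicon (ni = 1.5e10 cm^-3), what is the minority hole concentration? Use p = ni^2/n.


Step 1: Since Nd >> ni, n ≈ Nd = 1.03e+16 cm^-3
Step 2: p = ni^2 / n = (1.5e10)^2 / 1.03e+16
Step 3: p = 2.25e20 / 1.03e+16 = 2.18e+04 cm^-3

2.18e+04


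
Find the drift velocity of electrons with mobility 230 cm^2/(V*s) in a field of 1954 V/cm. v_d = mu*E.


Step 1: v_d = mu * E
Step 2: v_d = 230 * 1954 = 449420
Step 3: v_d = 4.49e+05 cm/s

4.49e+05


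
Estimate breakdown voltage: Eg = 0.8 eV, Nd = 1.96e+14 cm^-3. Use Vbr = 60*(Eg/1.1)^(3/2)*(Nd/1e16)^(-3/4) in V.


Step 1: Eg/1.1 = 0.8/1.1 = 0.727273
Step 2: (Eg/1.1)^1.5 = 0.727273^1.5 = 0.620221
Step 3: (Nd/1e16)^(-0.75) = (0.0196)^(-0.75) = 19.090089
Step 4: Vbr = 60 * 0.620221 * 19.090089 = 710.4 V

710.4


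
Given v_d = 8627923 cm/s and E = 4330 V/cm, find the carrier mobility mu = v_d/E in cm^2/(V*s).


Step 1: mu = v_d / E
Step 2: mu = 8627923 / 4330
Step 3: mu = 1992.59 cm^2/(V*s)

1992.59


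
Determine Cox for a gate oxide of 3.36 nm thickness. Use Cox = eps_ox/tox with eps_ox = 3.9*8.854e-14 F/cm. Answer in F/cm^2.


Step 1: eps_ox = 3.9 * 8.854e-14 = 3.45306e-13 F/cm
Step 2: tox in cm = 3.36 nm * 1e-7 = 3.3600e-07 cm
Step 3: Cox = 3.45306e-13 / 3.3600e-07 = 1.03e-06 F/cm^2

1.03e-06


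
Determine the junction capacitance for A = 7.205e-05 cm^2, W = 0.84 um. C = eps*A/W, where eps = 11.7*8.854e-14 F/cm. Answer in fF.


Step 1: eps_Si = 11.7 * 8.854e-14 = 1.035918e-12 F/cm
Step 2: W in cm = 0.84 * 1e-4 = 8.40e-05 cm
Step 3: C = 1.035918e-12 * 7.205e-05 / 8.40e-05 = 8.885463e-13 F
Step 4: C = 888.55 fF

888.55


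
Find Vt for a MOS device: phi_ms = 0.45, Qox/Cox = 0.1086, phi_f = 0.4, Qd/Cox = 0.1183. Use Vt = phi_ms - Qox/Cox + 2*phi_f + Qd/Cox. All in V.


Step 1: Vt = phi_ms - Qox/Cox + 2*phi_f + Qd/Cox
Step 2: Vt = 0.45 - 0.1086 + 2*0.4 + 0.1183
Step 3: Vt = 0.45 - 0.1086 + 0.8 + 0.1183
Step 4: Vt = 1.2597 V

1.2597


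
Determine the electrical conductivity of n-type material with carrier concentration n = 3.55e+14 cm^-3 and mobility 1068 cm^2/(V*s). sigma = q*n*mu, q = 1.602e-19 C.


Step 1: sigma = q * n * mu
Step 2: sigma = 1.602e-19 * 3.55e+14 * 1068
Step 3: sigma = 6.074e-02 S/cm

6.074e-02


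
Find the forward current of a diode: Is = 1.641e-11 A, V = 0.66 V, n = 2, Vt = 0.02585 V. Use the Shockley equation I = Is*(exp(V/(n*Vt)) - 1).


Step 1: V/(n*Vt) = 0.66/(2*0.02585) = 12.7660
Step 2: exp(12.7660) = 3.5011e+05
Step 3: I = 1.641e-11 * (3.5011e+05 - 1) = 5.75e-06 A

5.75e-06


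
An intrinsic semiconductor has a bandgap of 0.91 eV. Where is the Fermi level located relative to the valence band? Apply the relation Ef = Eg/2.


Step 1: For an intrinsic semiconductor, the Fermi level sits at midgap.
Step 2: Ef = Eg / 2 = 0.91 / 2 = 0.455 eV

0.455


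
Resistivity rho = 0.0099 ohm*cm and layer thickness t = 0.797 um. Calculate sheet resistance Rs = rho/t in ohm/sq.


Step 1: Convert thickness to cm: t = 0.797 um = 7.9700e-05 cm
Step 2: Rs = rho / t = 0.0099 / 7.9700e-05
Step 3: Rs = 124.2 ohm/sq

124.2


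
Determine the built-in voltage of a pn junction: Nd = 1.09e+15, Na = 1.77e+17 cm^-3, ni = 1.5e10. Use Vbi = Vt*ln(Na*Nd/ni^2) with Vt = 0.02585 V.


Step 1: Compute Na*Nd/ni^2 = 1.77e+17 * 1.09e+15 / (1.5e10)^2 = 8.5747e+11
Step 2: ln(8.5747e+11) = 27.4773
Step 3: Vbi = 0.02585 * 27.4773 = 0.71 V

0.71


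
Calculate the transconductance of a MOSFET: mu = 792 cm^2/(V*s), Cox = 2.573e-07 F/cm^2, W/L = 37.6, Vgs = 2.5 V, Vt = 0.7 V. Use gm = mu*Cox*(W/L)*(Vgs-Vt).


Step 1: Vov = Vgs - Vt = 2.5 - 0.7 = 1.8 V
Step 2: gm = mu * Cox * (W/L) * Vov
Step 3: gm = 792 * 2.573e-07 * 37.6 * 1.8 = 1.38e-02 S

1.38e-02


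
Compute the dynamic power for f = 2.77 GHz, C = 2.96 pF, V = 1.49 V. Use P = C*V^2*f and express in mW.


Step 1: V^2 = 1.49^2 = 2.2201 V^2
Step 2: P = C*V^2*f = 2.96e-12 F * 2.2201 * 2.77e9 Hz
Step 3: P = 1.820304392e-02 W
Step 4: P = 18.203 mW

18.203


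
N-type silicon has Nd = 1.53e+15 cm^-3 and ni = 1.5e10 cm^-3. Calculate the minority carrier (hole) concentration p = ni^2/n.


Step 1: Since Nd >> ni, n ≈ Nd = 1.53e+15 cm^-3
Step 2: p = ni^2 / n = (1.5e10)^2 / 1.53e+15
Step 3: p = 2.25e20 / 1.53e+15 = 1.47e+05 cm^-3

1.47e+05


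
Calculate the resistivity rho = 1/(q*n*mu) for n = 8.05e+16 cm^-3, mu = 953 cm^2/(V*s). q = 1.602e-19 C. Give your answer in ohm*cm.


Step 1: sigma = q * n * mu = 1.602e-19 * 8.05e+16 * 953 = 1.22900e+01 S/cm
Step 2: rho = 1 / sigma = 1 / 1.22900e+01 = 0.08137 ohm*cm

0.08137


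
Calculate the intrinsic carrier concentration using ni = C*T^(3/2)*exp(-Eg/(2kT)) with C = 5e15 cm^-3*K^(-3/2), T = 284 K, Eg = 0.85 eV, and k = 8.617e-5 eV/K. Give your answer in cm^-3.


Step 1: Compute kT = 8.617e-5 * 284 = 0.02447228 eV
Step 2: Exponent = -Eg/(2kT) = -0.85/(2*0.02447228) = -17.36659
Step 3: T^(3/2) = 284^1.5 = 4786.05
Step 4: ni = 5e15 * 4786.05 * exp(-17.36659) = 6.87e+11 cm^-3

6.87e+11


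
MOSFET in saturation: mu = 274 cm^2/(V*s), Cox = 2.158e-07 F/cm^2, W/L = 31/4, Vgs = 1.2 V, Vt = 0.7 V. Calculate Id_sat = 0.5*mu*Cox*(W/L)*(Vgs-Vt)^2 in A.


Step 1: Overdrive voltage Vov = Vgs - Vt = 1.2 - 0.7 = 0.5 V
Step 2: W/L = 31/4 = 7.75
Step 3: Id = 0.5 * 274 * 2.158e-07 * 7.75 * 0.5^2
Step 4: Id = 5.73e-05 A

5.73e-05


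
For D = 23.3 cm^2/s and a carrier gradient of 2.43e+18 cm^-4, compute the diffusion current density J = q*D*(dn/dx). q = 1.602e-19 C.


Step 1: J = q * D * (dn/dx)
Step 2: J = 1.602e-19 * 23.3 * 2.43e+18
Step 3: J = 9.07e+00 A/cm^2

9.07e+00


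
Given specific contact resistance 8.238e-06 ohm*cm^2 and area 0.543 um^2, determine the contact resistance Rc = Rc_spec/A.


Step 1: Convert area to cm^2: 0.543 um^2 = 5.4300e-09 cm^2
Step 2: Rc = Rc_spec / A = 8.238e-06 / 5.4300e-09
Step 3: Rc = 1.52e+03 ohms

1.52e+03


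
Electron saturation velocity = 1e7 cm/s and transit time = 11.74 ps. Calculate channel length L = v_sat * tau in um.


Step 1: tau in seconds = 11.74 ps * 1e-12 = 1.1740e-11 s
Step 2: L = v_sat * tau = 1e7 * 1.1740e-11 = 1.1740e-04 cm
Step 3: L in um = 1.1740e-04 * 1e4 = 1.174 um

1.174


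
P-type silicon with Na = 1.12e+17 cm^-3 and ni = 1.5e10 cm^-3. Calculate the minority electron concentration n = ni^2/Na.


Step 1: Majority hole concentration p ≈ Na = 1.12e+17 cm^-3
Step 2: n = ni^2 / Na = (1.5e10)^2 / 1.12e+17
Step 3: n = 2.01e+03 cm^-3

2.01e+03


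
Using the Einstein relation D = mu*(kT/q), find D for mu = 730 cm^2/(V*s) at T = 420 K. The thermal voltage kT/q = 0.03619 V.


Step 1: D = mu * (kT/q)
Step 2: D = 730 * 0.03619
Step 3: D = 26.42 cm^2/s

26.42


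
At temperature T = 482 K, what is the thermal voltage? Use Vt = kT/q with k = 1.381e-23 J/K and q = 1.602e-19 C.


Step 1: kT = 1.381e-23 * 482 = 6.65642e-21 J
Step 2: Vt = kT/q = 6.65642e-21 / 1.602e-19
Step 3: Vt = 0.04155 V

0.04155


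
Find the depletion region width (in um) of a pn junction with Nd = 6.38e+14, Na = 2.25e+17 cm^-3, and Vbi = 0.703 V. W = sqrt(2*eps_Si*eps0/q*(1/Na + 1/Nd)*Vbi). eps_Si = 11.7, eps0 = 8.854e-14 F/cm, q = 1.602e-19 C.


Step 1: 1/Na + 1/Nd = 1/2.25e+17 + 1/6.38e+14 = 1.57184e-15
Step 2: 2*eps*eps0/q = 2*11.7*8.854e-14/1.602e-19 = 1.293281e+07
Step 3: W^2 = 1.293281e+07 * 1.57184e-15 * 0.703 = 1.42908e-08
Step 4: W = sqrt(1.42908e-08) = 1.195e-04 cm = 1.195 um

1.195


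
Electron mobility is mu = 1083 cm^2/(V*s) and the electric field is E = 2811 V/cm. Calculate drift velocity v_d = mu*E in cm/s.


Step 1: v_d = mu * E
Step 2: v_d = 1083 * 2811 = 3044313
Step 3: v_d = 3.04e+06 cm/s

3.04e+06


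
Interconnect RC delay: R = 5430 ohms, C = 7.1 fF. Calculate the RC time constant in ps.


Step 1: tau = R * C
Step 2: tau = 5430 * 7.1 fF = 5430 * 7.1e-15 F
Step 3: tau = 3.8553e-11 s = 38.553 ps

38.553


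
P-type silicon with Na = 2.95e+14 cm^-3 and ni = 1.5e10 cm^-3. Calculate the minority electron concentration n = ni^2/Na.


Step 1: Majority hole concentration p ≈ Na = 2.95e+14 cm^-3
Step 2: n = ni^2 / Na = (1.5e10)^2 / 2.95e+14
Step 3: n = 7.63e+05 cm^-3

7.63e+05


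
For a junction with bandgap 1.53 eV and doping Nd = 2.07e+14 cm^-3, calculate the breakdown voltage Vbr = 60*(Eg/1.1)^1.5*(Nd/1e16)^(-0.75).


Step 1: Eg/1.1 = 1.53/1.1 = 1.390909
Step 2: (Eg/1.1)^1.5 = 1.390909^1.5 = 1.640394
Step 3: (Nd/1e16)^(-0.75) = (0.0207)^(-0.75) = 18.324083
Step 4: Vbr = 60 * 1.640394 * 18.324083 = 1803.5 V

1803.5


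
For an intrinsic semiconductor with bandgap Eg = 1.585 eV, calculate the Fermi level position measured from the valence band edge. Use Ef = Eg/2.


Step 1: For an intrinsic semiconductor, the Fermi level sits at midgap.
Step 2: Ef = Eg / 2 = 1.585 / 2 = 0.7925 eV

0.7925


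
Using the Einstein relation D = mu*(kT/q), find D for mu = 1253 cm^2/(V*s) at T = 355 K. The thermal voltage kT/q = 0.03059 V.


Step 1: D = mu * (kT/q)
Step 2: D = 1253 * 0.03059
Step 3: D = 38.33 cm^2/s

38.33


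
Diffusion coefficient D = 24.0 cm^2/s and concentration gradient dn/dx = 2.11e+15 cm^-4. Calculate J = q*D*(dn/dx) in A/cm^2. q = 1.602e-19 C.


Step 1: J = q * D * (dn/dx)
Step 2: J = 1.602e-19 * 24.0 * 2.11e+15
Step 3: J = 8.11e-03 A/cm^2

8.11e-03


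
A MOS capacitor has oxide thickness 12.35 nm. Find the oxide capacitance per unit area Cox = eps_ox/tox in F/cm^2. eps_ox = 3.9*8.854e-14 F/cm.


Step 1: eps_ox = 3.9 * 8.854e-14 = 3.45306e-13 F/cm
Step 2: tox in cm = 12.35 nm * 1e-7 = 1.2350e-06 cm
Step 3: Cox = 3.45306e-13 / 1.2350e-06 = 2.80e-07 F/cm^2

2.80e-07


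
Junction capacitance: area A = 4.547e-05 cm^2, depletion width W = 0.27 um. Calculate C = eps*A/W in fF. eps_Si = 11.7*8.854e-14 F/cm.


Step 1: eps_Si = 11.7 * 8.854e-14 = 1.035918e-12 F/cm
Step 2: W in cm = 0.27 * 1e-4 = 2.70e-05 cm
Step 3: C = 1.035918e-12 * 4.547e-05 / 2.70e-05 = 1.744563e-12 F
Step 4: C = 1744.56 fF

1744.56


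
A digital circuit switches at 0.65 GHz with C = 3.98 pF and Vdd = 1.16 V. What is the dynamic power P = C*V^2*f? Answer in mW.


Step 1: V^2 = 1.16^2 = 1.3456 V^2
Step 2: P = C*V^2*f = 3.98e-12 F * 1.3456 * 0.65e9 Hz
Step 3: P = 3.4810672e-03 W
Step 4: P = 3.481 mW

3.481


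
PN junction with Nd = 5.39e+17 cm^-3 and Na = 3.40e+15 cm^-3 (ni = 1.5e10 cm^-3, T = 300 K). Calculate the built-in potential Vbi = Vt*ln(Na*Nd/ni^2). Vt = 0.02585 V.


Step 1: Compute Na*Nd/ni^2 = 3.40e+15 * 5.39e+17 / (1.5e10)^2 = 8.1449e+12
Step 2: ln(8.1449e+12) = 29.7284
Step 3: Vbi = 0.02585 * 29.7284 = 0.768 V

0.768


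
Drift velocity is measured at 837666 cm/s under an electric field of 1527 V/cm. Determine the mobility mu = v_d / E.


Step 1: mu = v_d / E
Step 2: mu = 837666 / 1527
Step 3: mu = 548.57 cm^2/(V*s)

548.57


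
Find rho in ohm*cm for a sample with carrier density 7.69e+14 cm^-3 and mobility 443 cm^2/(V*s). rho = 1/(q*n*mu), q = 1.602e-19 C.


Step 1: sigma = q * n * mu = 1.602e-19 * 7.69e+14 * 443 = 5.45749e-02 S/cm
Step 2: rho = 1 / sigma = 1 / 5.45749e-02 = 18.32 ohm*cm

18.32


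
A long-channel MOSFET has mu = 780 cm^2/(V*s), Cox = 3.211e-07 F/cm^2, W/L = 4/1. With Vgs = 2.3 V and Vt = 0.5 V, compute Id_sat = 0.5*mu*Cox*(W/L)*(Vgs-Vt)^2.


Step 1: Overdrive voltage Vov = Vgs - Vt = 2.3 - 0.5 = 1.8 V
Step 2: W/L = 4/1 = 4
Step 3: Id = 0.5 * 780 * 3.211e-07 * 4 * 1.8^2
Step 4: Id = 1.62e-03 A

1.62e-03


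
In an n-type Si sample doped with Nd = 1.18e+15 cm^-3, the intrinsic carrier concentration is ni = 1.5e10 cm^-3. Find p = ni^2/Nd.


Step 1: Since Nd >> ni, n ≈ Nd = 1.18e+15 cm^-3
Step 2: p = ni^2 / n = (1.5e10)^2 / 1.18e+15
Step 3: p = 2.25e20 / 1.18e+15 = 1.91e+05 cm^-3

1.91e+05


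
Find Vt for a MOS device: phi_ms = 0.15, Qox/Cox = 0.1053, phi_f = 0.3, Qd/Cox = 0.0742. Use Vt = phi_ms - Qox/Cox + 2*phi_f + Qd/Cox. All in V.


Step 1: Vt = phi_ms - Qox/Cox + 2*phi_f + Qd/Cox
Step 2: Vt = 0.15 - 0.1053 + 2*0.3 + 0.0742
Step 3: Vt = 0.15 - 0.1053 + 0.6 + 0.0742
Step 4: Vt = 0.7189 V

0.7189


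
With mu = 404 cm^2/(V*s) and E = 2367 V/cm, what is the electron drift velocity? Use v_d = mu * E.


Step 1: v_d = mu * E
Step 2: v_d = 404 * 2367 = 956268
Step 3: v_d = 9.56e+05 cm/s

9.56e+05


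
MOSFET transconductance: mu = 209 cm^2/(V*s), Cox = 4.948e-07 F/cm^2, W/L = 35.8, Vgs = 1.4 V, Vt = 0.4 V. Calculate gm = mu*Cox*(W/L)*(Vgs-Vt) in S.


Step 1: Vov = Vgs - Vt = 1.4 - 0.4 = 1.0 V
Step 2: gm = mu * Cox * (W/L) * Vov
Step 3: gm = 209 * 4.948e-07 * 35.8 * 1.0 = 3.70e-03 S

3.70e-03


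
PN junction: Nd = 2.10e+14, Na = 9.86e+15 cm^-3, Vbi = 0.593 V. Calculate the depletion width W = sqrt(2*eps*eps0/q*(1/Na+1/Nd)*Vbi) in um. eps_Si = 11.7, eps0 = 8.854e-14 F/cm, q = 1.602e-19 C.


Step 1: 1/Na + 1/Nd = 1/9.86e+15 + 1/2.10e+14 = 4.86332e-15
Step 2: 2*eps*eps0/q = 2*11.7*8.854e-14/1.602e-19 = 1.293281e+07
Step 3: W^2 = 1.293281e+07 * 4.86332e-15 * 0.593 = 3.72976e-08
Step 4: W = sqrt(3.72976e-08) = 1.931e-04 cm = 1.931 um

1.931


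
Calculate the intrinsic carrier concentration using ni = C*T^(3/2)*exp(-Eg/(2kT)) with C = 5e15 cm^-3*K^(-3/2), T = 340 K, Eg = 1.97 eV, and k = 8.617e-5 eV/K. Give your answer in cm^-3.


Step 1: Compute kT = 8.617e-5 * 340 = 0.0292978 eV
Step 2: Exponent = -Eg/(2kT) = -1.97/(2*0.0292978) = -33.62027
Step 3: T^(3/2) = 340^1.5 = 6269.29
Step 4: ni = 5e15 * 6269.29 * exp(-33.62027) = 7.85e+04 cm^-3

7.85e+04


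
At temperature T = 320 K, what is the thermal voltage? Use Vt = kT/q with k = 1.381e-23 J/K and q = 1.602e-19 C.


Step 1: kT = 1.381e-23 * 320 = 4.4192e-21 J
Step 2: Vt = kT/q = 4.4192e-21 / 1.602e-19
Step 3: Vt = 0.02759 V

0.02759


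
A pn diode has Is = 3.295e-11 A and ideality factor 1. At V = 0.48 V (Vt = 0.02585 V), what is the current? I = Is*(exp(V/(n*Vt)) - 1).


Step 1: V/(n*Vt) = 0.48/(1*0.02585) = 18.5687
Step 2: exp(18.5687) = 1.1595e+08
Step 3: I = 3.295e-11 * (1.1595e+08 - 1) = 3.82e-03 A

3.82e-03


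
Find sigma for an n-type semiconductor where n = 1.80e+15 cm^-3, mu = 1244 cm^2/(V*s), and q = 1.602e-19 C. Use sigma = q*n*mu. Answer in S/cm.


Step 1: sigma = q * n * mu
Step 2: sigma = 1.602e-19 * 1.80e+15 * 1244
Step 3: sigma = 3.587e-01 S/cm

3.587e-01


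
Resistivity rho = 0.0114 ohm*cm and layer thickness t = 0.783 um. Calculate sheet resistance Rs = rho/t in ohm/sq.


Step 1: Convert thickness to cm: t = 0.783 um = 7.8300e-05 cm
Step 2: Rs = rho / t = 0.0114 / 7.8300e-05
Step 3: Rs = 145.6 ohm/sq

145.6


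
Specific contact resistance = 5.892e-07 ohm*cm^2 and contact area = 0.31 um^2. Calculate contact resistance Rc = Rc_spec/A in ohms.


Step 1: Convert area to cm^2: 0.31 um^2 = 3.1000e-09 cm^2
Step 2: Rc = Rc_spec / A = 5.892e-07 / 3.1000e-09
Step 3: Rc = 1.90e+02 ohms

1.90e+02


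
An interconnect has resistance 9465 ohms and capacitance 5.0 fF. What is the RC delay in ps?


Step 1: tau = R * C
Step 2: tau = 9465 * 5.0 fF = 9465 * 5.0e-15 F
Step 3: tau = 4.7325e-11 s = 47.325 ps

47.325


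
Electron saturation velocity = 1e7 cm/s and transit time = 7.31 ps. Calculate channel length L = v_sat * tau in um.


Step 1: tau in seconds = 7.31 ps * 1e-12 = 7.3100e-12 s
Step 2: L = v_sat * tau = 1e7 * 7.3100e-12 = 7.3100e-05 cm
Step 3: L in um = 7.3100e-05 * 1e4 = 0.731 um

0.731


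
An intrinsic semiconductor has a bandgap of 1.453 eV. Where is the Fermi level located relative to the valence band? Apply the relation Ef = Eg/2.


Step 1: For an intrinsic semiconductor, the Fermi level sits at midgap.
Step 2: Ef = Eg / 2 = 1.453 / 2 = 0.7265 eV

0.7265


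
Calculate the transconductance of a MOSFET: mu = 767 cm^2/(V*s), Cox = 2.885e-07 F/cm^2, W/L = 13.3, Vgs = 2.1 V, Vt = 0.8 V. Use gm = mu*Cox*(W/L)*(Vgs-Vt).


Step 1: Vov = Vgs - Vt = 2.1 - 0.8 = 1.3 V
Step 2: gm = mu * Cox * (W/L) * Vov
Step 3: gm = 767 * 2.885e-07 * 13.3 * 1.3 = 3.83e-03 S

3.83e-03


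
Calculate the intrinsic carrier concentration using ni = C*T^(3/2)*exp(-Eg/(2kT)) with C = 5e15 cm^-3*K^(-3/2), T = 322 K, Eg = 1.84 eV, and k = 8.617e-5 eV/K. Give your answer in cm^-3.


Step 1: Compute kT = 8.617e-5 * 322 = 0.02774674 eV
Step 2: Exponent = -Eg/(2kT) = -1.84/(2*0.02774674) = -33.15705
Step 3: T^(3/2) = 322^1.5 = 5778.08
Step 4: ni = 5e15 * 5778.08 * exp(-33.15705) = 1.15e+05 cm^-3

1.15e+05


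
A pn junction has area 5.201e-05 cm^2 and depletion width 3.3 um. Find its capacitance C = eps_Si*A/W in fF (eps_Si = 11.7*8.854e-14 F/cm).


Step 1: eps_Si = 11.7 * 8.854e-14 = 1.035918e-12 F/cm
Step 2: W in cm = 3.3 * 1e-4 = 3.30e-04 cm
Step 3: C = 1.035918e-12 * 5.201e-05 / 3.30e-04 = 1.632670e-13 F
Step 4: C = 163.27 fF

163.27


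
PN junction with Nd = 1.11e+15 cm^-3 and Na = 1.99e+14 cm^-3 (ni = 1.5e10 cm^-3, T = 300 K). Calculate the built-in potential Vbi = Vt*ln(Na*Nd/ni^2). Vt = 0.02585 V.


Step 1: Compute Na*Nd/ni^2 = 1.99e+14 * 1.11e+15 / (1.5e10)^2 = 9.8173e+08
Step 2: ln(9.8173e+08) = 20.7048
Step 3: Vbi = 0.02585 * 20.7048 = 0.535 V

0.535


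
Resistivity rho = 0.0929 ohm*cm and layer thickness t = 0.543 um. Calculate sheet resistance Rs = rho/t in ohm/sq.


Step 1: Convert thickness to cm: t = 0.543 um = 5.4300e-05 cm
Step 2: Rs = rho / t = 0.0929 / 5.4300e-05
Step 3: Rs = 1710.9 ohm/sq

1710.9


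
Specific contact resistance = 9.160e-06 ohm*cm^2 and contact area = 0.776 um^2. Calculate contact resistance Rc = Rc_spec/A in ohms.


Step 1: Convert area to cm^2: 0.776 um^2 = 7.7600e-09 cm^2
Step 2: Rc = Rc_spec / A = 9.160e-06 / 7.7600e-09
Step 3: Rc = 1.18e+03 ohms

1.18e+03


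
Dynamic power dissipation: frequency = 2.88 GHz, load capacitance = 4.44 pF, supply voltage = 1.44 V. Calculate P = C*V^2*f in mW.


Step 1: V^2 = 1.44^2 = 2.0736 V^2
Step 2: P = C*V^2*f = 4.44e-12 F * 2.0736 * 2.88e9 Hz
Step 3: P = 2.651553792e-02 W
Step 4: P = 26.516 mW

26.516


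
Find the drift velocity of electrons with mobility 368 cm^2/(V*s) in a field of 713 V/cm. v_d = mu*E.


Step 1: v_d = mu * E
Step 2: v_d = 368 * 713 = 262384
Step 3: v_d = 2.62e+05 cm/s

2.62e+05


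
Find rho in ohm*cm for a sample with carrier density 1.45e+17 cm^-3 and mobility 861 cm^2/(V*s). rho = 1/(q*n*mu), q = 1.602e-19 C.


Step 1: sigma = q * n * mu = 1.602e-19 * 1.45e+17 * 861 = 2.00002e+01 S/cm
Step 2: rho = 1 / sigma = 1 / 2.00002e+01 = 0.05 ohm*cm

0.05


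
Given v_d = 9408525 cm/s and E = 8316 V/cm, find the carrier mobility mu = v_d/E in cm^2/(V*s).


Step 1: mu = v_d / E
Step 2: mu = 9408525 / 8316
Step 3: mu = 1131.38 cm^2/(V*s)

1131.38


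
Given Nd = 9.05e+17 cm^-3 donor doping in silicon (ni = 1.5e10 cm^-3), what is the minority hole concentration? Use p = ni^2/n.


Step 1: Since Nd >> ni, n ≈ Nd = 9.05e+17 cm^-3
Step 2: p = ni^2 / n = (1.5e10)^2 / 9.05e+17
Step 3: p = 2.25e20 / 9.05e+17 = 2.49e+02 cm^-3

2.49e+02


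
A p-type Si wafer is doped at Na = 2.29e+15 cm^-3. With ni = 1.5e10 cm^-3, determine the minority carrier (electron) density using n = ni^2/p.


Step 1: Majority hole concentration p ≈ Na = 2.29e+15 cm^-3
Step 2: n = ni^2 / Na = (1.5e10)^2 / 2.29e+15
Step 3: n = 9.83e+04 cm^-3

9.83e+04


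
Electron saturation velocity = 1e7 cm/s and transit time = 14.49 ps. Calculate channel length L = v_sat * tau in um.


Step 1: tau in seconds = 14.49 ps * 1e-12 = 1.4490e-11 s
Step 2: L = v_sat * tau = 1e7 * 1.4490e-11 = 1.4490e-04 cm
Step 3: L in um = 1.4490e-04 * 1e4 = 1.449 um

1.449


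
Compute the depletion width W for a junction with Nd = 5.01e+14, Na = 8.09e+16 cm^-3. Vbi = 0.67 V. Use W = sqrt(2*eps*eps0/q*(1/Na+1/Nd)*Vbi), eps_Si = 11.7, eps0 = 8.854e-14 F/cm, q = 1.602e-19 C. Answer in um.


Step 1: 1/Na + 1/Nd = 1/8.09e+16 + 1/5.01e+14 = 2.00837e-15
Step 2: 2*eps*eps0/q = 2*11.7*8.854e-14/1.602e-19 = 1.293281e+07
Step 3: W^2 = 1.293281e+07 * 2.00837e-15 * 0.67 = 1.74025e-08
Step 4: W = sqrt(1.74025e-08) = 1.319e-04 cm = 1.319 um

1.319


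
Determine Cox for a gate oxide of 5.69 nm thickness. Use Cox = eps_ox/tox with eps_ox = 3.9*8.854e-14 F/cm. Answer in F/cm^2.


Step 1: eps_ox = 3.9 * 8.854e-14 = 3.45306e-13 F/cm
Step 2: tox in cm = 5.69 nm * 1e-7 = 5.6900e-07 cm
Step 3: Cox = 3.45306e-13 / 5.6900e-07 = 6.07e-07 F/cm^2

6.07e-07


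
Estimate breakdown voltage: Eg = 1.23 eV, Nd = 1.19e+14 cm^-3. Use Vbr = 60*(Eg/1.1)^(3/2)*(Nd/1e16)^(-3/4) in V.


Step 1: Eg/1.1 = 1.23/1.1 = 1.118182
Step 2: (Eg/1.1)^1.5 = 1.118182^1.5 = 1.182412
Step 3: (Nd/1e16)^(-0.75) = (0.0119)^(-0.75) = 27.754907
Step 4: Vbr = 60 * 1.182412 * 27.754907 = 1969.1 V

1969.1


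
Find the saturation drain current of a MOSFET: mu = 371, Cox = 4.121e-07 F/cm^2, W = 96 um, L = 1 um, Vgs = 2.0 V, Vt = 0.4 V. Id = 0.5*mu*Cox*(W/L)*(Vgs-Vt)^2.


Step 1: Overdrive voltage Vov = Vgs - Vt = 2.0 - 0.4 = 1.6 V
Step 2: W/L = 96/1 = 96
Step 3: Id = 0.5 * 371 * 4.121e-07 * 96 * 1.6^2
Step 4: Id = 1.88e-02 A

1.88e-02


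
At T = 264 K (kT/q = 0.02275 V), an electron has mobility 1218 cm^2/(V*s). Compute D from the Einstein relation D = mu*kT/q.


Step 1: D = mu * (kT/q)
Step 2: D = 1218 * 0.02275
Step 3: D = 27.71 cm^2/s

27.71


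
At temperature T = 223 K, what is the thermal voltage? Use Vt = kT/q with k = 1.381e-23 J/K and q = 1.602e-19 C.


Step 1: kT = 1.381e-23 * 223 = 3.07963e-21 J
Step 2: Vt = kT/q = 3.07963e-21 / 1.602e-19
Step 3: Vt = 0.01922 V

0.01922


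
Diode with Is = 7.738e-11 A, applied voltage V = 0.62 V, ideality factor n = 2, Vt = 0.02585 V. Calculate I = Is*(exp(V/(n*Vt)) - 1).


Step 1: V/(n*Vt) = 0.62/(2*0.02585) = 11.9923
Step 2: exp(11.9923) = 1.6151e+05
Step 3: I = 7.738e-11 * (1.6151e+05 - 1) = 1.25e-05 A

1.25e-05


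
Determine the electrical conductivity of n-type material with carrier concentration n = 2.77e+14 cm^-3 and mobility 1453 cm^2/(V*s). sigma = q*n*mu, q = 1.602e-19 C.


Step 1: sigma = q * n * mu
Step 2: sigma = 1.602e-19 * 2.77e+14 * 1453
Step 3: sigma = 6.448e-02 S/cm

6.448e-02


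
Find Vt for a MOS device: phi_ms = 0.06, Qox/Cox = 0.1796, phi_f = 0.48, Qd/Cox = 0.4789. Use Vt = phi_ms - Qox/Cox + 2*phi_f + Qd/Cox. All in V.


Step 1: Vt = phi_ms - Qox/Cox + 2*phi_f + Qd/Cox
Step 2: Vt = 0.06 - 0.1796 + 2*0.48 + 0.4789
Step 3: Vt = 0.06 - 0.1796 + 0.96 + 0.4789
Step 4: Vt = 1.3193 V

1.3193


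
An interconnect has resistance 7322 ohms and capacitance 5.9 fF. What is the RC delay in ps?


Step 1: tau = R * C
Step 2: tau = 7322 * 5.9 fF = 7322 * 5.9e-15 F
Step 3: tau = 4.31998e-11 s = 43.1998 ps

43.1998


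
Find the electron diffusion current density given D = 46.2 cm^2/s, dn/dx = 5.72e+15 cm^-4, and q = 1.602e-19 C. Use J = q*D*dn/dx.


Step 1: J = q * D * (dn/dx)
Step 2: J = 1.602e-19 * 46.2 * 5.72e+15
Step 3: J = 4.23e-02 A/cm^2

4.23e-02


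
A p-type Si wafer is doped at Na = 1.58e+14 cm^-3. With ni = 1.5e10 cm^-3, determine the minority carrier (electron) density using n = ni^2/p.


Step 1: Majority hole concentration p ≈ Na = 1.58e+14 cm^-3
Step 2: n = ni^2 / Na = (1.5e10)^2 / 1.58e+14
Step 3: n = 1.42e+06 cm^-3

1.42e+06


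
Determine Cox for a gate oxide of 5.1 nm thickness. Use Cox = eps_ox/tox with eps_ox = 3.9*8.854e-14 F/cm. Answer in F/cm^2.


Step 1: eps_ox = 3.9 * 8.854e-14 = 3.45306e-13 F/cm
Step 2: tox in cm = 5.1 nm * 1e-7 = 5.1000e-07 cm
Step 3: Cox = 3.45306e-13 / 5.1000e-07 = 6.77e-07 F/cm^2

6.77e-07


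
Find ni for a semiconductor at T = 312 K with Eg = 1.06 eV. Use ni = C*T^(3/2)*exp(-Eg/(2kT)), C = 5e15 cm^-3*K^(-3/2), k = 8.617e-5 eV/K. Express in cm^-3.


Step 1: Compute kT = 8.617e-5 * 312 = 0.02688504 eV
Step 2: Exponent = -Eg/(2kT) = -1.06/(2*0.02688504) = -19.71357
Step 3: T^(3/2) = 312^1.5 = 5511.02
Step 4: ni = 5e15 * 5511.02 * exp(-19.71357) = 7.56e+10 cm^-3

7.56e+10


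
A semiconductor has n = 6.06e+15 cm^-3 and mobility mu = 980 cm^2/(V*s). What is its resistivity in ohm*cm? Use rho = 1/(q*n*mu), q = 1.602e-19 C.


Step 1: sigma = q * n * mu = 1.602e-19 * 6.06e+15 * 980 = 9.51396e-01 S/cm
Step 2: rho = 1 / sigma = 1 / 9.51396e-01 = 1.051 ohm*cm

1.051


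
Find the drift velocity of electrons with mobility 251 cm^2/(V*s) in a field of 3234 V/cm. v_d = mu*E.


Step 1: v_d = mu * E
Step 2: v_d = 251 * 3234 = 811734
Step 3: v_d = 8.12e+05 cm/s

8.12e+05


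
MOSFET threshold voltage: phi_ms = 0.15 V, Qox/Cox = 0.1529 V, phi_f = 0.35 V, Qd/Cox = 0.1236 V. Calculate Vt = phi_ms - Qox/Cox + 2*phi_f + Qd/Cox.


Step 1: Vt = phi_ms - Qox/Cox + 2*phi_f + Qd/Cox
Step 2: Vt = 0.15 - 0.1529 + 2*0.35 + 0.1236
Step 3: Vt = 0.15 - 0.1529 + 0.7 + 0.1236
Step 4: Vt = 0.8207 V

0.8207


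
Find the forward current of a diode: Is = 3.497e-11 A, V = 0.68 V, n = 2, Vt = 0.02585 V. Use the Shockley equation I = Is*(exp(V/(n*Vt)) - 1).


Step 1: V/(n*Vt) = 0.68/(2*0.02585) = 13.1528
Step 2: exp(13.1528) = 5.1545e+05
Step 3: I = 3.497e-11 * (5.1545e+05 - 1) = 1.80e-05 A

1.80e-05


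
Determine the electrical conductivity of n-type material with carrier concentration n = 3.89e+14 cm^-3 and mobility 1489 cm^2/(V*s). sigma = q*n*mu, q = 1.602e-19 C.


Step 1: sigma = q * n * mu
Step 2: sigma = 1.602e-19 * 3.89e+14 * 1489
Step 3: sigma = 9.279e-02 S/cm

9.279e-02


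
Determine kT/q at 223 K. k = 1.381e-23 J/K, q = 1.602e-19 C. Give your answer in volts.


Step 1: kT = 1.381e-23 * 223 = 3.07963e-21 J
Step 2: Vt = kT/q = 3.07963e-21 / 1.602e-19
Step 3: Vt = 0.01922 V

0.01922


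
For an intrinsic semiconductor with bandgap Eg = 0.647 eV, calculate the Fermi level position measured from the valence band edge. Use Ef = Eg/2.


Step 1: For an intrinsic semiconductor, the Fermi level sits at midgap.
Step 2: Ef = Eg / 2 = 0.647 / 2 = 0.3235 eV

0.3235


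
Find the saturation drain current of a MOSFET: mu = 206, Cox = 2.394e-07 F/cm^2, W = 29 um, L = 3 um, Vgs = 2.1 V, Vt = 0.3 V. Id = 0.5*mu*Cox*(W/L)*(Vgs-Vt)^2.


Step 1: Overdrive voltage Vov = Vgs - Vt = 2.1 - 0.3 = 1.8 V
Step 2: W/L = 29/3 = 9.66667
Step 3: Id = 0.5 * 206 * 2.394e-07 * 9.66667 * 1.8^2
Step 4: Id = 7.72e-04 A

7.72e-04


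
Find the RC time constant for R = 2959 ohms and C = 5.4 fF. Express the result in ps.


Step 1: tau = R * C
Step 2: tau = 2959 * 5.4 fF = 2959 * 5.4e-15 F
Step 3: tau = 1.59786e-11 s = 15.9786 ps

15.9786


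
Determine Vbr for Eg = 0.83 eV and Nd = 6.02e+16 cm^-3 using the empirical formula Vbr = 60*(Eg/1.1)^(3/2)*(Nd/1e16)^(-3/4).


Step 1: Eg/1.1 = 0.83/1.1 = 0.754545
Step 2: (Eg/1.1)^1.5 = 0.754545^1.5 = 0.655432
Step 3: (Nd/1e16)^(-0.75) = (6.02)^(-0.75) = 0.260197
Step 4: Vbr = 60 * 0.655432 * 0.260197 = 10.2 V

10.2


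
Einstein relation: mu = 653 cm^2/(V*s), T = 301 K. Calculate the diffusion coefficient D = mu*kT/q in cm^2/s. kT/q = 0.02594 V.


Step 1: D = mu * (kT/q)
Step 2: D = 653 * 0.02594
Step 3: D = 16.94 cm^2/s

16.94


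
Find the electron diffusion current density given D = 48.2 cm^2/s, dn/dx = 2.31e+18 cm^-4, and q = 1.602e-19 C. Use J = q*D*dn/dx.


Step 1: J = q * D * (dn/dx)
Step 2: J = 1.602e-19 * 48.2 * 2.31e+18
Step 3: J = 1.78e+01 A/cm^2

1.78e+01


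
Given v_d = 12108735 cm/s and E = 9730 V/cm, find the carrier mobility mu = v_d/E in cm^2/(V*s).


Step 1: mu = v_d / E
Step 2: mu = 12108735 / 9730
Step 3: mu = 1244.47 cm^2/(V*s)

1244.47


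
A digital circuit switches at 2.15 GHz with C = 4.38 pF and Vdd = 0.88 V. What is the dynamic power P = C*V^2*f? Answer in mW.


Step 1: V^2 = 0.88^2 = 0.7744 V^2
Step 2: P = C*V^2*f = 4.38e-12 F * 0.7744 * 2.15e9 Hz
Step 3: P = 7.2925248e-03 W
Step 4: P = 7.293 mW

7.293


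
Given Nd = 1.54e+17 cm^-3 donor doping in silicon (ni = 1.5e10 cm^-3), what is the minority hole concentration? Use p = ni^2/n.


Step 1: Since Nd >> ni, n ≈ Nd = 1.54e+17 cm^-3
Step 2: p = ni^2 / n = (1.5e10)^2 / 1.54e+17
Step 3: p = 2.25e20 / 1.54e+17 = 1.46e+03 cm^-3

1.46e+03


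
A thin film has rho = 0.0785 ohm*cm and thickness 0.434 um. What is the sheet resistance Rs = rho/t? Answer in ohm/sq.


Step 1: Convert thickness to cm: t = 0.434 um = 4.3400e-05 cm
Step 2: Rs = rho / t = 0.0785 / 4.3400e-05
Step 3: Rs = 1808.8 ohm/sq

1808.8


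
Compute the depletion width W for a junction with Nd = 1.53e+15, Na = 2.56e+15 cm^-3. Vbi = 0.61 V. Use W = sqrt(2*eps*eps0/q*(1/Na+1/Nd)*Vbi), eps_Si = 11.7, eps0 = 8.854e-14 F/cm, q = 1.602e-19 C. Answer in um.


Step 1: 1/Na + 1/Nd = 1/2.56e+15 + 1/1.53e+15 = 1.04422e-15
Step 2: 2*eps*eps0/q = 2*11.7*8.854e-14/1.602e-19 = 1.293281e+07
Step 3: W^2 = 1.293281e+07 * 1.04422e-15 * 0.61 = 8.23787e-09
Step 4: W = sqrt(8.23787e-09) = 9.076e-05 cm = 0.9076 um

0.9076


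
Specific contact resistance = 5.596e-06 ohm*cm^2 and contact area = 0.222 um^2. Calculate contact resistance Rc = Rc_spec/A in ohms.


Step 1: Convert area to cm^2: 0.222 um^2 = 2.2200e-09 cm^2
Step 2: Rc = Rc_spec / A = 5.596e-06 / 2.2200e-09
Step 3: Rc = 2.52e+03 ohms

2.52e+03


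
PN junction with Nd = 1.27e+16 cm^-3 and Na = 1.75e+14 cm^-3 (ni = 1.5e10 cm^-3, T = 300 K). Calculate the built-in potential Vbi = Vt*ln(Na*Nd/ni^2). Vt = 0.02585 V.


Step 1: Compute Na*Nd/ni^2 = 1.75e+14 * 1.27e+16 / (1.5e10)^2 = 9.8778e+09
Step 2: ln(9.8778e+09) = 23.0136
Step 3: Vbi = 0.02585 * 23.0136 = 0.595 V

0.595


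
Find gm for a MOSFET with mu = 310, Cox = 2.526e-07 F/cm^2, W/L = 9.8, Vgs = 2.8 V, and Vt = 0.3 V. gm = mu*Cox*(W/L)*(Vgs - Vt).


Step 1: Vov = Vgs - Vt = 2.8 - 0.3 = 2.5 V
Step 2: gm = mu * Cox * (W/L) * Vov
Step 3: gm = 310 * 2.526e-07 * 9.8 * 2.5 = 1.92e-03 S

1.92e-03


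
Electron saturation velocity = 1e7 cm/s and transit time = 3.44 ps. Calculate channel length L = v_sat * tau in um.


Step 1: tau in seconds = 3.44 ps * 1e-12 = 3.4400e-12 s
Step 2: L = v_sat * tau = 1e7 * 3.4400e-12 = 3.4400e-05 cm
Step 3: L in um = 3.4400e-05 * 1e4 = 0.344 um

0.344


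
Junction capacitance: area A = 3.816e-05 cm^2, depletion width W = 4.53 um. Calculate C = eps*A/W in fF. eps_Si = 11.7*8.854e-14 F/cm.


Step 1: eps_Si = 11.7 * 8.854e-14 = 1.035918e-12 F/cm
Step 2: W in cm = 4.53 * 1e-4 = 4.53e-04 cm
Step 3: C = 1.035918e-12 * 3.816e-05 / 4.53e-04 = 8.726409e-14 F
Step 4: C = 87.26 fF

87.26


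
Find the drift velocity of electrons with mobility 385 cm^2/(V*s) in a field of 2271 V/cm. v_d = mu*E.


Step 1: v_d = mu * E
Step 2: v_d = 385 * 2271 = 874335
Step 3: v_d = 8.74e+05 cm/s

8.74e+05


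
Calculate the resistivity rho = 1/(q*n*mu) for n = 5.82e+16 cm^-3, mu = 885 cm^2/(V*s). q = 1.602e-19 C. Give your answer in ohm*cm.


Step 1: sigma = q * n * mu = 1.602e-19 * 5.82e+16 * 885 = 8.25142e+00 S/cm
Step 2: rho = 1 / sigma = 1 / 8.25142e+00 = 0.1212 ohm*cm

0.1212


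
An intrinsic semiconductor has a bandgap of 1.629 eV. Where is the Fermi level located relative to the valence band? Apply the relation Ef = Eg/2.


Step 1: For an intrinsic semiconductor, the Fermi level sits at midgap.
Step 2: Ef = Eg / 2 = 1.629 / 2 = 0.8145 eV

0.8145


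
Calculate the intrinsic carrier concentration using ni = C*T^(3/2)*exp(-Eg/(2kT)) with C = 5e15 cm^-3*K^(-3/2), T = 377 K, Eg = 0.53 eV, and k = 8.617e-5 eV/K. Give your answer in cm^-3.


Step 1: Compute kT = 8.617e-5 * 377 = 0.03248609 eV
Step 2: Exponent = -Eg/(2kT) = -0.53/(2*0.03248609) = -8.15734
Step 3: T^(3/2) = 377^1.5 = 7320.02
Step 4: ni = 5e15 * 7320.02 * exp(-8.15734) = 1.05e+16 cm^-3

1.05e+16


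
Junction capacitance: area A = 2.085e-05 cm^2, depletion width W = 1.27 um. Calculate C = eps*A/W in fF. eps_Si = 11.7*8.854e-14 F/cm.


Step 1: eps_Si = 11.7 * 8.854e-14 = 1.035918e-12 F/cm
Step 2: W in cm = 1.27 * 1e-4 = 1.27e-04 cm
Step 3: C = 1.035918e-12 * 2.085e-05 / 1.27e-04 = 1.700700e-13 F
Step 4: C = 170.07 fF

170.07


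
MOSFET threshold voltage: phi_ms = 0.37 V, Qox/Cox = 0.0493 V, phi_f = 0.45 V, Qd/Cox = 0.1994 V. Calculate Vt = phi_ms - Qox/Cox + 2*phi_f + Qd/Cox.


Step 1: Vt = phi_ms - Qox/Cox + 2*phi_f + Qd/Cox
Step 2: Vt = 0.37 - 0.0493 + 2*0.45 + 0.1994
Step 3: Vt = 0.37 - 0.0493 + 0.9 + 0.1994
Step 4: Vt = 1.4201 V

1.4201


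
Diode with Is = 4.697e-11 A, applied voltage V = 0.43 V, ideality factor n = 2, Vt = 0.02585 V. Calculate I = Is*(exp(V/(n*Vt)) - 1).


Step 1: V/(n*Vt) = 0.43/(2*0.02585) = 8.3172
Step 2: exp(8.3172) = 4.0937e+03
Step 3: I = 4.697e-11 * (4.0937e+03 - 1) = 1.92e-07 A

1.92e-07


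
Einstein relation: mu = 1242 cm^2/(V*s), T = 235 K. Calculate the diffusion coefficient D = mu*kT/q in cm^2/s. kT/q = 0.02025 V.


Step 1: D = mu * (kT/q)
Step 2: D = 1242 * 0.02025
Step 3: D = 25.15 cm^2/s

25.15


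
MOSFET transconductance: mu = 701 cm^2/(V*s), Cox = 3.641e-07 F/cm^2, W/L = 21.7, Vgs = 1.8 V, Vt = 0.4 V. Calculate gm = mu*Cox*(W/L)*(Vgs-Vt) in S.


Step 1: Vov = Vgs - Vt = 1.8 - 0.4 = 1.4 V
Step 2: gm = mu * Cox * (W/L) * Vov
Step 3: gm = 701 * 3.641e-07 * 21.7 * 1.4 = 7.75e-03 S

7.75e-03


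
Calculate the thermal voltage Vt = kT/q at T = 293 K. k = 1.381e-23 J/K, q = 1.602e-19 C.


Step 1: kT = 1.381e-23 * 293 = 4.04633e-21 J
Step 2: Vt = kT/q = 4.04633e-21 / 1.602e-19
Step 3: Vt = 0.02526 V

0.02526


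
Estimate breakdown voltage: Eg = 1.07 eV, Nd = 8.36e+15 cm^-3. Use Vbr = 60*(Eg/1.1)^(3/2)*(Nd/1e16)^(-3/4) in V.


Step 1: Eg/1.1 = 1.07/1.1 = 0.972727
Step 2: (Eg/1.1)^1.5 = 0.972727^1.5 = 0.959371
Step 3: (Nd/1e16)^(-0.75) = (0.836)^(-0.75) = 1.143787
Step 4: Vbr = 60 * 0.959371 * 1.143787 = 65.8 V

65.8


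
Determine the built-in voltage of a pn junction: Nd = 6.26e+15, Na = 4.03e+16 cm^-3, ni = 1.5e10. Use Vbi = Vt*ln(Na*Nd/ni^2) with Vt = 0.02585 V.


Step 1: Compute Na*Nd/ni^2 = 4.03e+16 * 6.26e+15 / (1.5e10)^2 = 1.1212e+12
Step 2: ln(1.1212e+12) = 27.7454
Step 3: Vbi = 0.02585 * 27.7454 = 0.717 V

0.717


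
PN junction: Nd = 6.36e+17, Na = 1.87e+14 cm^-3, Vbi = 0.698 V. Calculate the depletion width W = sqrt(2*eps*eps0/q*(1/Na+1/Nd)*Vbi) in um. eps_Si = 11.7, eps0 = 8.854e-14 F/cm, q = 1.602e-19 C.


Step 1: 1/Na + 1/Nd = 1/1.87e+14 + 1/6.36e+17 = 5.34917e-15
Step 2: 2*eps*eps0/q = 2*11.7*8.854e-14/1.602e-19 = 1.293281e+07
Step 3: W^2 = 1.293281e+07 * 5.34917e-15 * 0.698 = 4.82875e-08
Step 4: W = sqrt(4.82875e-08) = 2.197e-04 cm = 2.197 um

2.197


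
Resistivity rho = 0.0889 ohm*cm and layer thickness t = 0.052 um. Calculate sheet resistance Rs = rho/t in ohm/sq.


Step 1: Convert thickness to cm: t = 0.052 um = 5.2000e-06 cm
Step 2: Rs = rho / t = 0.0889 / 5.2000e-06
Step 3: Rs = 17096.2 ohm/sq

17096.2
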